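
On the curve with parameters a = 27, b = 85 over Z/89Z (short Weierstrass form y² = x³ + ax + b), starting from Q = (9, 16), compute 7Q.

Repeated addition: build up to 7Q.
2Q: tangent at (9, 16): λ = (3·9² + 27)/(2·16) ≡ 3/32. 32⁻¹ ≡ 64 (mod 89) since 32·64 = 2048 ≡ 1, so λ ≡ 3·64 ≡ 14.
  x = λ² - 9 - 9 = 196 - 18 ≡ 0; y = λ·(9 - 0) - 16 ≡ 21. → (0, 21)
3Q: (0, 21) + (9, 16). λ = (16 - 21)/(9 - 0) ≡ 84/9 mod 89. 9⁻¹ ≡ 10 (mod 89) since 9·10 = 90 ≡ 1, so λ ≡ 39.
  x = λ² - 0 - 9 = 1521 - 9 ≡ 88; y = λ·(0 - 88) - 21 ≡ 18. → (88, 18)
4Q: (88, 18) + (9, 16). λ = (16 - 18)/(9 - 88) ≡ 87/10 mod 89. 10⁻¹ ≡ 9 (mod 89) since 10·9 = 90 ≡ 1, so λ ≡ 71.
  x = λ² - 88 - 9 = 5041 - 97 ≡ 49; y = λ·(88 - 49) - 18 ≡ 81. → (49, 81)
5Q: (49, 81) + (9, 16). λ = (16 - 81)/(9 - 49) ≡ 24/49 mod 89. 49⁻¹ ≡ 20 (mod 89), so λ ≡ 35.
  x = λ² - 49 - 9 = 1225 - 58 ≡ 10; y = λ·(49 - 10) - 81 ≡ 38. → (10, 38)
6Q: (10, 38) + (9, 16). λ = (16 - 38)/(9 - 10) ≡ 67/88 mod 89. 88⁻¹ ≡ 88 (mod 89), so λ ≡ 22.
  x = λ² - 10 - 9 = 484 - 19 ≡ 20; y = λ·(10 - 20) - 38 ≡ 9. → (20, 9)
7Q: (20, 9) + (9, 16). λ = (16 - 9)/(9 - 20) ≡ 7/78 mod 89. 78⁻¹ ≡ 8 (mod 89) since 78·8 = 624 ≡ 1, so λ ≡ 56.
  x = λ² - 20 - 9 = 3136 - 29 ≡ 81; y = λ·(20 - 81) - 9 ≡ 46. → (81, 46)

(81, 46)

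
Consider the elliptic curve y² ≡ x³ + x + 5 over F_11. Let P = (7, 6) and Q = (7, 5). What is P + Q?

O

The two points share x = 7 and their y-coordinates satisfy 6 + 5 ≡ 0 (mod 11), so they are inverses. Their sum is ∞.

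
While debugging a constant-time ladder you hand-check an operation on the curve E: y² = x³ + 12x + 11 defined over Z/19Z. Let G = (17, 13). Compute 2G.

tangent at (17, 13): λ = (3·17² + 12)/(2·13) ≡ 5/7. 7⁻¹ ≡ 11 (mod 19) since 7·11 = 77 ≡ 1, so λ ≡ 5·11 ≡ 17.
  x = λ² - 17 - 17 = 289 - 34 ≡ 8; y = λ·(17 - 8) - 13 ≡ 7. → (8, 7)

(8, 7)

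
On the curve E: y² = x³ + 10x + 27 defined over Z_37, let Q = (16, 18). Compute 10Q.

Repeated addition: build up to 10Q.
2Q: tangent at (16, 18): λ = (3·16² + 10)/(2·18) ≡ 1/36. 36⁻¹ ≡ 36 (mod 37), so λ ≡ 1·36 ≡ 36.
  x = λ² - 16 - 16 = 1296 - 32 ≡ 6; y = λ·(16 - 6) - 18 ≡ 9. → (6, 9)
3Q: (6, 9) + (16, 18). λ = (18 - 9)/(16 - 6) ≡ 9/10 mod 37. 10⁻¹ ≡ 26 (mod 37), so λ ≡ 12.
  x = λ² - 6 - 16 = 144 - 22 ≡ 11; y = λ·(6 - 11) - 9 ≡ 5. → (11, 5)
4Q: (11, 5) + (16, 18). λ = (18 - 5)/(16 - 11) ≡ 13/5 mod 37. 5⁻¹ ≡ 15 (mod 37), so λ ≡ 10.
  x = λ² - 11 - 16 = 100 - 27 ≡ 36; y = λ·(11 - 36) - 5 ≡ 4. → (36, 4)
5Q: (36, 4) + (16, 18). λ = (18 - 4)/(16 - 36) ≡ 14/17 mod 37. 17⁻¹ ≡ 24 (mod 37) since 17·24 = 408 ≡ 1, so λ ≡ 3.
  x = λ² - 36 - 16 = 9 - 52 ≡ 31; y = λ·(36 - 31) - 4 ≡ 11. → (31, 11)
6Q: (31, 11) + (16, 18). λ = (18 - 11)/(16 - 31) ≡ 7/22 mod 37. 22⁻¹ ≡ 32 (mod 37) since 22·32 = 704 ≡ 1, so λ ≡ 2.
  x = λ² - 31 - 16 = 4 - 47 ≡ 31; y = λ·(31 - 31) - 11 ≡ 26. → (31, 26)
7Q: (31, 26) + (16, 18). λ = (18 - 26)/(16 - 31) ≡ 29/22 mod 37. 22⁻¹ ≡ 32 (mod 37), so λ ≡ 3.
  x = λ² - 31 - 16 = 9 - 47 ≡ 36; y = λ·(31 - 36) - 26 ≡ 33. → (36, 33)
8Q: (36, 33) + (16, 18). λ = (18 - 33)/(16 - 36) ≡ 22/17 mod 37. 17⁻¹ ≡ 24 (mod 37), so λ ≡ 10.
  x = λ² - 36 - 16 = 100 - 52 ≡ 11; y = λ·(36 - 11) - 33 ≡ 32. → (11, 32)
9Q: (11, 32) + (16, 18). λ = (18 - 32)/(16 - 11) ≡ 23/5 mod 37. 5⁻¹ ≡ 15 (mod 37), so λ ≡ 12.
  x = λ² - 11 - 16 = 144 - 27 ≡ 6; y = λ·(11 - 6) - 32 ≡ 28. → (6, 28)
10Q: (6, 28) + (16, 18). λ = (18 - 28)/(16 - 6) ≡ 27/10 mod 37. 10⁻¹ ≡ 26 (mod 37) since 10·26 = 260 ≡ 1, so λ ≡ 36.
  x = λ² - 6 - 16 = 1296 - 22 ≡ 16; y = λ·(6 - 16) - 28 ≡ 19. → (16, 19)

(16, 19)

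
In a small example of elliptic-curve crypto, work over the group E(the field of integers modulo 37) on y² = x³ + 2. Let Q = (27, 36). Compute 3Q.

(33, 30)

Repeated addition: build up to 3Q.
2Q: tangent at (27, 36): λ = (3·27² + 0)/(2·36) ≡ 4/35. 35⁻¹ ≡ 18 (mod 37) since 35·18 = 630 ≡ 1, so λ ≡ 4·18 ≡ 35.
  x = λ² - 27 - 27 = 1225 - 54 ≡ 24; y = λ·(27 - 24) - 36 ≡ 32. → (24, 32)
3Q: (24, 32) + (27, 36). λ = (36 - 32)/(27 - 24) ≡ 4/3 mod 37. 3⁻¹ ≡ 25 (mod 37), so λ ≡ 26.
  x = λ² - 24 - 27 = 676 - 51 ≡ 33; y = λ·(24 - 33) - 32 ≡ 30. → (33, 30)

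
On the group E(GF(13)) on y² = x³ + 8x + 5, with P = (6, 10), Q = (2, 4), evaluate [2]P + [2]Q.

First 2P:
Repeated addition: build up to 2P.
2P: tangent at (6, 10): λ = (3·6² + 8)/(2·10) ≡ 12/7. 7⁻¹ ≡ 2 (mod 13) since 7·2 = 14 ≡ 1, so λ ≡ 12·2 ≡ 11.
  x = λ² - 6 - 6 = 121 - 12 ≡ 5; y = λ·(6 - 5) - 10 ≡ 1. → (5, 1)
2P = (5, 1).
Next 2Q:
Repeated addition: build up to 2Q.
2Q: tangent at (2, 4): λ = (3·2² + 8)/(2·4) ≡ 7/8. 8⁻¹ ≡ 5 (mod 13), so λ ≡ 7·5 ≡ 9.
  x = λ² - 2 - 2 = 81 - 4 ≡ 12; y = λ·(2 - 12) - 4 ≡ 10. → (12, 10)
2Q = (12, 10).
Finally 2P + 2Q:
(5, 1) + (12, 10). λ = (10 - 1)/(12 - 5) ≡ 9/7 mod 13. 7⁻¹ ≡ 2 (mod 13) since 7·2 = 14 ≡ 1, so λ ≡ 5.
  x = λ² - 5 - 12 = 25 - 17 ≡ 8; y = λ·(5 - 8) - 1 ≡ 10. → (8, 10)

(8, 10)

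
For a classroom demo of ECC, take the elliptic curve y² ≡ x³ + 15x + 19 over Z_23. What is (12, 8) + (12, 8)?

tangent at (12, 8): λ = (3·12² + 15)/(2·8) ≡ 10/16. 16⁻¹ ≡ 13 (mod 23), so λ ≡ 10·13 ≡ 15.
  x = λ² - 12 - 12 = 225 - 24 ≡ 17; y = λ·(12 - 17) - 8 ≡ 9. → (17, 9)

(17, 9)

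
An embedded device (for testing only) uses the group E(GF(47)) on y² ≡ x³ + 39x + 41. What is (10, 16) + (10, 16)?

(17, 20)

tangent at (10, 16): λ = (3·10² + 39)/(2·16) ≡ 10/32. 32⁻¹ ≡ 25 (mod 47) since 32·25 = 800 ≡ 1, so λ ≡ 10·25 ≡ 15.
  x = λ² - 10 - 10 = 225 - 20 ≡ 17; y = λ·(10 - 17) - 16 ≡ 20. → (17, 20)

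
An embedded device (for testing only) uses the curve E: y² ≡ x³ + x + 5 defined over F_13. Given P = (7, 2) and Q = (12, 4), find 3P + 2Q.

(12, 4)

First 3P:
Repeated addition: build up to 3P.
2P: tangent at (7, 2): λ = (3·7² + 1)/(2·2) ≡ 5/4. 4⁻¹ ≡ 10 (mod 13), so λ ≡ 5·10 ≡ 11.
  x = λ² - 7 - 7 = 121 - 14 ≡ 3; y = λ·(7 - 3) - 2 ≡ 3. → (3, 3)
3P: (3, 3) + (7, 2). λ = (2 - 3)/(7 - 3) ≡ 12/4 mod 13. 4⁻¹ ≡ 10 (mod 13), so λ ≡ 3.
  x = λ² - 3 - 7 = 9 - 10 ≡ 12; y = λ·(3 - 12) - 3 ≡ 9. → (12, 9)
3P = (12, 9).
Next 2Q:
Repeated addition: build up to 2Q.
2Q: tangent at (12, 4): λ = (3·12² + 1)/(2·4) ≡ 4/8. 8⁻¹ ≡ 5 (mod 13) since 8·5 = 40 ≡ 1, so λ ≡ 4·5 ≡ 7.
  x = λ² - 12 - 12 = 49 - 24 ≡ 12; y = λ·(12 - 12) - 4 ≡ 9. → (12, 9)
2Q = (12, 9).
Finally 3P + 2Q:
tangent at (12, 9): λ = (3·12² + 1)/(2·9) ≡ 4/5. 5⁻¹ ≡ 8 (mod 13), so λ ≡ 4·8 ≡ 6.
  x = λ² - 12 - 12 = 36 - 24 ≡ 12; y = λ·(12 - 12) - 9 ≡ 4. → (12, 4)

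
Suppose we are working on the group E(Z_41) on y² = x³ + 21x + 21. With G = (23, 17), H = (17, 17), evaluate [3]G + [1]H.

First 3G:
Repeated addition: build up to 3G.
2G: tangent at (23, 17): λ = (3·23² + 21)/(2·17) ≡ 9/34. 34⁻¹ ≡ 35 (mod 41), so λ ≡ 9·35 ≡ 28.
  x = λ² - 23 - 23 = 784 - 46 ≡ 0; y = λ·(23 - 0) - 17 ≡ 12. → (0, 12)
3G: (0, 12) + (23, 17). λ = (17 - 12)/(23 - 0) ≡ 5/23 mod 41. 23⁻¹ ≡ 25 (mod 41), so λ ≡ 2.
  x = λ² - 0 - 23 = 4 - 23 ≡ 22; y = λ·(0 - 22) - 12 ≡ 26. → (22, 26)
3G = (22, 26).
Finally 3G + H:
(22, 26) + (17, 17). λ = (17 - 26)/(17 - 22) ≡ 32/36 mod 41. 36⁻¹ ≡ 8 (mod 41) since 36·8 = 288 ≡ 1, so λ ≡ 10.
  x = λ² - 22 - 17 = 100 - 39 ≡ 20; y = λ·(22 - 20) - 26 ≡ 35. → (20, 35)

(20, 35)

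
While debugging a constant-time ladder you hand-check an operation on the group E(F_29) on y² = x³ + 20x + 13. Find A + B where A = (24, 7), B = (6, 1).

(24, 7) + (6, 1). λ = (1 - 7)/(6 - 24) ≡ 23/11 mod 29. 11⁻¹ ≡ 8 (mod 29), so λ ≡ 10.
  x = λ² - 24 - 6 = 100 - 30 ≡ 12; y = λ·(24 - 12) - 7 ≡ 26. → (12, 26)

(12, 26)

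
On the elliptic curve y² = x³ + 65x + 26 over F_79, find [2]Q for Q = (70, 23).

(70, 56)

tangent at (70, 23): λ = (3·70² + 65)/(2·23) ≡ 71/46. 46⁻¹ ≡ 67 (mod 79), so λ ≡ 71·67 ≡ 17.
  x = λ² - 70 - 70 = 289 - 140 ≡ 70; y = λ·(70 - 70) - 23 ≡ 56. → (70, 56)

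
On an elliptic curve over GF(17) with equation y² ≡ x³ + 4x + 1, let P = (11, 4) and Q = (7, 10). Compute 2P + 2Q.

First 2P:
Repeated addition: build up to 2P.
2P: tangent at (11, 4): λ = (3·11² + 4)/(2·4) ≡ 10/8. 8⁻¹ ≡ 15 (mod 17) since 8·15 = 120 ≡ 1, so λ ≡ 10·15 ≡ 14.
  x = λ² - 11 - 11 = 196 - 22 ≡ 4; y = λ·(11 - 4) - 4 ≡ 9. → (4, 9)
2P = (4, 9).
Next 2Q:
Repeated addition: build up to 2Q.
2Q: tangent at (7, 10): λ = (3·7² + 4)/(2·10) ≡ 15/3. 3⁻¹ ≡ 6 (mod 17), so λ ≡ 15·6 ≡ 5.
  x = λ² - 7 - 7 = 25 - 14 ≡ 11; y = λ·(7 - 11) - 10 ≡ 4. → (11, 4)
2Q = (11, 4).
Finally 2P + 2Q:
(4, 9) + (11, 4). λ = (4 - 9)/(11 - 4) ≡ 12/7 mod 17. 7⁻¹ ≡ 5 (mod 17), so λ ≡ 9.
  x = λ² - 4 - 11 = 81 - 15 ≡ 15; y = λ·(4 - 15) - 9 ≡ 11. → (15, 11)

(15, 11)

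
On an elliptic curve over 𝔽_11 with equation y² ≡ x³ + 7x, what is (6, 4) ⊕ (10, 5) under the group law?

(4, 2)

(6, 4) + (10, 5). λ = (5 - 4)/(10 - 6) ≡ 1/4 mod 11. 4⁻¹ ≡ 3 (mod 11) since 4·3 = 12 ≡ 1, so λ ≡ 3.
  x = λ² - 6 - 10 = 9 - 16 ≡ 4; y = λ·(6 - 4) - 4 ≡ 2. → (4, 2)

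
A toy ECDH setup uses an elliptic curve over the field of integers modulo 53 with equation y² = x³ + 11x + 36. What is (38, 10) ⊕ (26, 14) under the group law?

(38, 10) + (26, 14). λ = (14 - 10)/(26 - 38) ≡ 4/41 mod 53. 41⁻¹ ≡ 22 (mod 53) since 41·22 = 902 ≡ 1, so λ ≡ 35.
  x = λ² - 38 - 26 = 1225 - 64 ≡ 48; y = λ·(38 - 48) - 10 ≡ 11. → (48, 11)

(48, 11)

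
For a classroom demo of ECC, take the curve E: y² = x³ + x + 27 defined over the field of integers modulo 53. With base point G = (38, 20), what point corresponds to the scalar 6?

Double-and-add on 6 = (110)₂. Start with G = (38, 20) for the leading 1-bit.
double: tangent at (38, 20): λ = (3·38² + 1)/(2·20) ≡ 40/40. 40⁻¹ ≡ 4 (mod 53), so λ ≡ 40·4 ≡ 1.
  x = λ² - 38 - 38 = 1 - 76 ≡ 31; y = λ·(38 - 31) - 20 ≡ 40. → (31, 40)
add G: (31, 40) + (38, 20). λ = (20 - 40)/(38 - 31) ≡ 33/7 mod 53. 7⁻¹ ≡ 38 (mod 53), so λ ≡ 35.
  x = λ² - 31 - 38 = 1225 - 69 ≡ 43; y = λ·(31 - 43) - 40 ≡ 17. → (43, 17)
double: tangent at (43, 17): λ = (3·43² + 1)/(2·17) ≡ 36/34. 34⁻¹ ≡ 39 (mod 53) since 34·39 = 1326 ≡ 1, so λ ≡ 36·39 ≡ 26.
  x = λ² - 43 - 43 = 676 - 86 ≡ 7; y = λ·(43 - 7) - 17 ≡ 18. → (7, 18)

(7, 18)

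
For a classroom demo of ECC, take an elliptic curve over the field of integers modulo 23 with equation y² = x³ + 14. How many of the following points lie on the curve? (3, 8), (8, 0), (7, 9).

2

(3, 8): 8² ≡ 18, rhs ≡ 18 → on.
(8, 0): 0² ≡ 0, rhs ≡ 20 → off.
(7, 9): 9² ≡ 12, rhs ≡ 12 → on.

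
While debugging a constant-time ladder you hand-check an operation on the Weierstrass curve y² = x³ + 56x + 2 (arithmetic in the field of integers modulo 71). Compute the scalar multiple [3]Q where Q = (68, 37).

Repeated addition: build up to 3Q.
2Q: tangent at (68, 37): λ = (3·68² + 56)/(2·37) ≡ 12/3. 3⁻¹ ≡ 24 (mod 71), so λ ≡ 12·24 ≡ 4.
  x = λ² - 68 - 68 = 16 - 136 ≡ 22; y = λ·(68 - 22) - 37 ≡ 5. → (22, 5)
3Q: (22, 5) + (68, 37). λ = (37 - 5)/(68 - 22) ≡ 32/46 mod 71. 46⁻¹ ≡ 17 (mod 71), so λ ≡ 47.
  x = λ² - 22 - 68 = 2209 - 90 ≡ 60; y = λ·(22 - 60) - 5 ≡ 55. → (60, 55)

(60, 55)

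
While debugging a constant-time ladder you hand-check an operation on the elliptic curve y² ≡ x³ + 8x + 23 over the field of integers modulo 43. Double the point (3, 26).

(7, 11)

tangent at (3, 26): λ = (3·3² + 8)/(2·26) ≡ 35/9. 9⁻¹ ≡ 24 (mod 43) since 9·24 = 216 ≡ 1, so λ ≡ 35·24 ≡ 23.
  x = λ² - 3 - 3 = 529 - 6 ≡ 7; y = λ·(3 - 7) - 26 ≡ 11. → (7, 11)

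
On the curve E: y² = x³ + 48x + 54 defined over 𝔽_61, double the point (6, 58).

(54, 31)

tangent at (6, 58): λ = (3·6² + 48)/(2·58) ≡ 34/55. 55⁻¹ ≡ 10 (mod 61), so λ ≡ 34·10 ≡ 35.
  x = λ² - 6 - 6 = 1225 - 12 ≡ 54; y = λ·(6 - 54) - 58 ≡ 31. → (54, 31)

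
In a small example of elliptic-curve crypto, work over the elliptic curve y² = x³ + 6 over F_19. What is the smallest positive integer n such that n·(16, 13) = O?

2P: tangent at (16, 13): λ = (3·16² + 0)/(2·13) ≡ 8/7. 7⁻¹ ≡ 11 (mod 19) since 7·11 = 77 ≡ 1, so λ ≡ 8·11 ≡ 12.
  x = λ² - 16 - 16 = 144 - 32 ≡ 17; y = λ·(16 - 17) - 13 ≡ 13. → (17, 13)
3P: (17, 13) + (16, 13). λ = (13 - 13)/(16 - 17) ≡ 0/18 mod 19. 18⁻¹ ≡ 18 (mod 19), so λ ≡ 0.
  x = λ² - 17 - 16 = 0 - 33 ≡ 5; y = λ·(17 - 5) - 13 ≡ 6. → (5, 6)
4P: (5, 6) + (16, 13). λ = (13 - 6)/(16 - 5) ≡ 7/11 mod 19. 11⁻¹ ≡ 7 (mod 19) since 11·7 = 77 ≡ 1, so λ ≡ 11.
  x = λ² - 5 - 16 = 121 - 21 ≡ 5; y = λ·(5 - 5) - 6 ≡ 13. → (5, 13)
5P: (5, 13) + (16, 13). λ = (13 - 13)/(16 - 5) ≡ 0/11 mod 19. 11⁻¹ ≡ 7 (mod 19) since 11·7 = 77 ≡ 1, so λ ≡ 0.
  x = λ² - 5 - 16 = 0 - 21 ≡ 17; y = λ·(5 - 17) - 13 ≡ 6. → (17, 6)
6P: (17, 6) + (16, 13). λ = (13 - 6)/(16 - 17) ≡ 7/18 mod 19. 18⁻¹ ≡ 18 (mod 19) since 18·18 = 324 ≡ 1, so λ ≡ 12.
  x = λ² - 17 - 16 = 144 - 33 ≡ 16; y = λ·(17 - 16) - 6 ≡ 6. → (16, 6)
7P: (16, 6) + (16, 13): same x and y₁ ≡ -y₂, so the sum is O.
7P = O, so the order is 7.

7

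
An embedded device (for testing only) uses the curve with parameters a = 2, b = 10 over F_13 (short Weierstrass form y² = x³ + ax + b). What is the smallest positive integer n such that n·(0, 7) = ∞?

2P: tangent at (0, 7): λ = (3·0² + 2)/(2·7) ≡ 2/1. 1⁻¹ ≡ 1 (mod 13), so λ ≡ 2·1 ≡ 2.
  x = λ² - 0 - 0 = 4 - 0 ≡ 4; y = λ·(0 - 4) - 7 ≡ 11. → (4, 11)
3P: (4, 11) + (0, 7). λ = (7 - 11)/(0 - 4) ≡ 9/9 mod 13. 9⁻¹ ≡ 3 (mod 13), so λ ≡ 1.
  x = λ² - 4 - 0 = 1 - 4 ≡ 10; y = λ·(4 - 10) - 11 ≡ 9. → (10, 9)
4P: (10, 9) + (0, 7). λ = (7 - 9)/(0 - 10) ≡ 11/3 mod 13. 3⁻¹ ≡ 9 (mod 13), so λ ≡ 8.
  x = λ² - 10 - 0 = 64 - 10 ≡ 2; y = λ·(10 - 2) - 9 ≡ 3. → (2, 3)
5P: (2, 3) + (0, 7). λ = (7 - 3)/(0 - 2) ≡ 4/11 mod 13. 11⁻¹ ≡ 6 (mod 13), so λ ≡ 11.
  x = λ² - 2 - 0 = 121 - 2 ≡ 2; y = λ·(2 - 2) - 3 ≡ 10. → (2, 10)
6P: (2, 10) + (0, 7). λ = (7 - 10)/(0 - 2) ≡ 10/11 mod 13. 11⁻¹ ≡ 6 (mod 13), so λ ≡ 8.
  x = λ² - 2 - 0 = 64 - 2 ≡ 10; y = λ·(2 - 10) - 10 ≡ 4. → (10, 4)
7P: (10, 4) + (0, 7). λ = (7 - 4)/(0 - 10) ≡ 3/3 mod 13. 3⁻¹ ≡ 9 (mod 13) since 3·9 = 27 ≡ 1, so λ ≡ 1.
  x = λ² - 10 - 0 = 1 - 10 ≡ 4; y = λ·(10 - 4) - 4 ≡ 2. → (4, 2)
8P: (4, 2) + (0, 7). λ = (7 - 2)/(0 - 4) ≡ 5/9 mod 13. 9⁻¹ ≡ 3 (mod 13), so λ ≡ 2.
  x = λ² - 4 - 0 = 4 - 4 ≡ 0; y = λ·(4 - 0) - 2 ≡ 6. → (0, 6)
9P: (0, 6) + (0, 7): same x and y₁ ≡ -y₂, so the sum is ∞.
9P = ∞, so the order is 9.

9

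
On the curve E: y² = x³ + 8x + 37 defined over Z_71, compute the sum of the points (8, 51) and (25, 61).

(8, 51) + (25, 61). λ = (61 - 51)/(25 - 8) ≡ 10/17 mod 71. 17⁻¹ ≡ 46 (mod 71) since 17·46 = 782 ≡ 1, so λ ≡ 34.
  x = λ² - 8 - 25 = 1156 - 33 ≡ 58; y = λ·(8 - 58) - 51 ≡ 24. → (58, 24)

(58, 24)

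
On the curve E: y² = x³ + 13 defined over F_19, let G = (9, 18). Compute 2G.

tangent at (9, 18): λ = (3·9² + 0)/(2·18) ≡ 15/17. 17⁻¹ ≡ 9 (mod 19), so λ ≡ 15·9 ≡ 2.
  x = λ² - 9 - 9 = 4 - 18 ≡ 5; y = λ·(9 - 5) - 18 ≡ 9. → (5, 9)

(5, 9)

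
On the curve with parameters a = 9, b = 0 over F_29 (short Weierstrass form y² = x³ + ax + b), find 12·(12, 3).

Write P = (12, 3).
Repeated addition: build up to 12P.
2P: tangent at (12, 3): λ = (3·12² + 9)/(2·3) ≡ 6/6. 6⁻¹ ≡ 5 (mod 29) since 6·5 = 30 ≡ 1, so λ ≡ 6·5 ≡ 1.
  x = λ² - 12 - 12 = 1 - 24 ≡ 6; y = λ·(12 - 6) - 3 ≡ 3. → (6, 3)
3P: (6, 3) + (12, 3). λ = (3 - 3)/(12 - 6) ≡ 0/6 mod 29. 6⁻¹ ≡ 5 (mod 29), so λ ≡ 0.
  x = λ² - 6 - 12 = 0 - 18 ≡ 11; y = λ·(6 - 11) - 3 ≡ 26. → (11, 26)
4P: (11, 26) + (12, 3). λ = (3 - 26)/(12 - 11) ≡ 6/1 mod 29. 1⁻¹ ≡ 1 (mod 29), so λ ≡ 6.
  x = λ² - 11 - 12 = 36 - 23 ≡ 13; y = λ·(11 - 13) - 26 ≡ 20. → (13, 20)
5P: (13, 20) + (12, 3). λ = (3 - 20)/(12 - 13) ≡ 12/28 mod 29. 28⁻¹ ≡ 28 (mod 29) since 28·28 = 784 ≡ 1, so λ ≡ 17.
  x = λ² - 13 - 12 = 289 - 25 ≡ 3; y = λ·(13 - 3) - 20 ≡ 5. → (3, 5)
6P: (3, 5) + (12, 3). λ = (3 - 5)/(12 - 3) ≡ 27/9 mod 29. 9⁻¹ ≡ 13 (mod 29), so λ ≡ 3.
  x = λ² - 3 - 12 = 9 - 15 ≡ 23; y = λ·(3 - 23) - 5 ≡ 22. → (23, 22)
7P: (23, 22) + (12, 3). λ = (3 - 22)/(12 - 23) ≡ 10/18 mod 29. 18⁻¹ ≡ 21 (mod 29), so λ ≡ 7.
  x = λ² - 23 - 12 = 49 - 35 ≡ 14; y = λ·(23 - 14) - 22 ≡ 12. → (14, 12)
8P: (14, 12) + (12, 3). λ = (3 - 12)/(12 - 14) ≡ 20/27 mod 29. 27⁻¹ ≡ 14 (mod 29) since 27·14 = 378 ≡ 1, so λ ≡ 19.
  x = λ² - 14 - 12 = 361 - 26 ≡ 16; y = λ·(14 - 16) - 12 ≡ 8. → (16, 8)
9P: (16, 8) + (12, 3). λ = (3 - 8)/(12 - 16) ≡ 24/25 mod 29. 25⁻¹ ≡ 7 (mod 29) since 25·7 = 175 ≡ 1, so λ ≡ 23.
  x = λ² - 16 - 12 = 529 - 28 ≡ 8; y = λ·(16 - 8) - 8 ≡ 2. → (8, 2)
10P: (8, 2) + (12, 3). λ = (3 - 2)/(12 - 8) ≡ 1/4 mod 29. 4⁻¹ ≡ 22 (mod 29) since 4·22 = 88 ≡ 1, so λ ≡ 22.
  x = λ² - 8 - 12 = 484 - 20 ≡ 0; y = λ·(8 - 0) - 2 ≡ 0. → (0, 0)
11P: (0, 0) + (12, 3). λ = (3 - 0)/(12 - 0) ≡ 3/12 mod 29. 12⁻¹ ≡ 17 (mod 29), so λ ≡ 22.
  x = λ² - 0 - 12 = 484 - 12 ≡ 8; y = λ·(0 - 8) - 0 ≡ 27. → (8, 27)
12P: (8, 27) + (12, 3). λ = (3 - 27)/(12 - 8) ≡ 5/4 mod 29. 4⁻¹ ≡ 22 (mod 29) since 4·22 = 88 ≡ 1, so λ ≡ 23.
  x = λ² - 8 - 12 = 529 - 20 ≡ 16; y = λ·(8 - 16) - 27 ≡ 21. → (16, 21)

(16, 21)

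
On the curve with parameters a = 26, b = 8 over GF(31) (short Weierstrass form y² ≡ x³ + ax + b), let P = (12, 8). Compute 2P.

tangent at (12, 8): λ = (3·12² + 26)/(2·8) ≡ 24/16. 16⁻¹ ≡ 2 (mod 31), so λ ≡ 24·2 ≡ 17.
  x = λ² - 12 - 12 = 289 - 24 ≡ 17; y = λ·(12 - 17) - 8 ≡ 0. → (17, 0)

(17, 0)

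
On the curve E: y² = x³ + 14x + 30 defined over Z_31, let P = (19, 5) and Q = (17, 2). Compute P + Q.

(19, 5) + (17, 2). λ = (2 - 5)/(17 - 19) ≡ 28/29 mod 31. 29⁻¹ ≡ 15 (mod 31) since 29·15 = 435 ≡ 1, so λ ≡ 17.
  x = λ² - 19 - 17 = 289 - 36 ≡ 5; y = λ·(19 - 5) - 5 ≡ 16. → (5, 16)

(5, 16)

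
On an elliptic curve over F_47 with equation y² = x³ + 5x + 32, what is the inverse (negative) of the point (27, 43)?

-(27, 43) = (27, -43 mod 47) = (27, 4).

(27, 4)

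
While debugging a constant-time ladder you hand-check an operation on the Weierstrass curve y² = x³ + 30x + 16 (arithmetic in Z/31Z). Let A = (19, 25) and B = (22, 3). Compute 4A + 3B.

First 4A:
Double-and-add on 4 = (100)₂. Start with A = (19, 25) for the leading 1-bit.
double: tangent at (19, 25): λ = (3·19² + 30)/(2·25) ≡ 28/19. 19⁻¹ ≡ 18 (mod 31), so λ ≡ 28·18 ≡ 8.
  x = λ² - 19 - 19 = 64 - 38 ≡ 26; y = λ·(19 - 26) - 25 ≡ 12. → (26, 12)
double: tangent at (26, 12): λ = (3·26² + 30)/(2·12) ≡ 12/24. 24⁻¹ ≡ 22 (mod 31), so λ ≡ 12·22 ≡ 16.
  x = λ² - 26 - 26 = 256 - 52 ≡ 18; y = λ·(26 - 18) - 12 ≡ 23. → (18, 23)
4A = (18, 23).
Next 3B:
Repeated addition: build up to 3B.
2B: tangent at (22, 3): λ = (3·22² + 30)/(2·3) ≡ 25/6. 6⁻¹ ≡ 26 (mod 31), so λ ≡ 25·26 ≡ 30.
  x = λ² - 22 - 22 = 900 - 44 ≡ 19; y = λ·(22 - 19) - 3 ≡ 25. → (19, 25)
3B: (19, 25) + (22, 3). λ = (3 - 25)/(22 - 19) ≡ 9/3 mod 31. 3⁻¹ ≡ 21 (mod 31), so λ ≡ 3.
  x = λ² - 19 - 22 = 9 - 41 ≡ 30; y = λ·(19 - 30) - 25 ≡ 4. → (30, 4)
3B = (30, 4).
Finally 4A + 3B:
(18, 23) + (30, 4). λ = (4 - 23)/(30 - 18) ≡ 12/12 mod 31. 12⁻¹ ≡ 13 (mod 31), so λ ≡ 1.
  x = λ² - 18 - 30 = 1 - 48 ≡ 15; y = λ·(18 - 15) - 23 ≡ 11. → (15, 11)

(15, 11)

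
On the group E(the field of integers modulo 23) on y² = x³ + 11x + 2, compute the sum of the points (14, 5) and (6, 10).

(21, 8)

(14, 5) + (6, 10). λ = (10 - 5)/(6 - 14) ≡ 5/15 mod 23. 15⁻¹ ≡ 20 (mod 23), so λ ≡ 8.
  x = λ² - 14 - 6 = 64 - 20 ≡ 21; y = λ·(14 - 21) - 5 ≡ 8. → (21, 8)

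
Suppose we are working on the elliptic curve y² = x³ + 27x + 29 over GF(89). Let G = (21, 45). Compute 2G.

tangent at (21, 45): λ = (3·21² + 27)/(2·45) ≡ 15/1. 1⁻¹ ≡ 1 (mod 89) since 1·1 = 1 ≡ 1, so λ ≡ 15·1 ≡ 15.
  x = λ² - 21 - 21 = 225 - 42 ≡ 5; y = λ·(21 - 5) - 45 ≡ 17. → (5, 17)

(5, 17)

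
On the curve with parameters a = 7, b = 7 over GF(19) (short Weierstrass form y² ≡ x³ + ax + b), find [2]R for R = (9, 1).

tangent at (9, 1): λ = (3·9² + 7)/(2·1) ≡ 3/2. 2⁻¹ ≡ 10 (mod 19), so λ ≡ 3·10 ≡ 11.
  x = λ² - 9 - 9 = 121 - 18 ≡ 8; y = λ·(9 - 8) - 1 ≡ 10. → (8, 10)

(8, 10)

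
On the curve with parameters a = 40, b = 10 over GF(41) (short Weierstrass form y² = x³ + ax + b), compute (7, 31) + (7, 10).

O

The two points share x = 7 and their y-coordinates satisfy 31 + 10 ≡ 0 (mod 41), so they are inverses. Their sum is O.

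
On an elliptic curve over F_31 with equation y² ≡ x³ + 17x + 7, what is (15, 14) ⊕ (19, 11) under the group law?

(15, 17)

(15, 14) + (19, 11). λ = (11 - 14)/(19 - 15) ≡ 28/4 mod 31. 4⁻¹ ≡ 8 (mod 31), so λ ≡ 7.
  x = λ² - 15 - 19 = 49 - 34 ≡ 15; y = λ·(15 - 15) - 14 ≡ 17. → (15, 17)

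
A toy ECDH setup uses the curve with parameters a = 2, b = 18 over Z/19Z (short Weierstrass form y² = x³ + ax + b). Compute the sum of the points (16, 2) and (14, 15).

(17, 14)

(16, 2) + (14, 15). λ = (15 - 2)/(14 - 16) ≡ 13/17 mod 19. 17⁻¹ ≡ 9 (mod 19) since 17·9 = 153 ≡ 1, so λ ≡ 3.
  x = λ² - 16 - 14 = 9 - 30 ≡ 17; y = λ·(16 - 17) - 2 ≡ 14. → (17, 14)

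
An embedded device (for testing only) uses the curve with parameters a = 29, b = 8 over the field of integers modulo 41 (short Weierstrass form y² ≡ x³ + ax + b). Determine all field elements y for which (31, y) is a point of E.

x³ + 29x + 8 = 30698 ≡ 30 (mod 41).
30 is a non-residue mod 41; no y exists.

none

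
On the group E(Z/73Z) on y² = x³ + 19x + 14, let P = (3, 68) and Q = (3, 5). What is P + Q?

O

The two points share x = 3 and their y-coordinates satisfy 68 + 5 ≡ 0 (mod 73), so they are inverses. Their sum is O.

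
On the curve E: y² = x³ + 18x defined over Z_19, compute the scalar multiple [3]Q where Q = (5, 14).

(6, 18)

Repeated addition: build up to 3Q.
2Q: tangent at (5, 14): λ = (3·5² + 18)/(2·14) ≡ 17/9. 9⁻¹ ≡ 17 (mod 19) since 9·17 = 153 ≡ 1, so λ ≡ 17·17 ≡ 4.
  x = λ² - 5 - 5 = 16 - 10 ≡ 6; y = λ·(5 - 6) - 14 ≡ 1. → (6, 1)
3Q: (6, 1) + (5, 14). λ = (14 - 1)/(5 - 6) ≡ 13/18 mod 19. 18⁻¹ ≡ 18 (mod 19), so λ ≡ 6.
  x = λ² - 6 - 5 = 36 - 11 ≡ 6; y = λ·(6 - 6) - 1 ≡ 18. → (6, 18)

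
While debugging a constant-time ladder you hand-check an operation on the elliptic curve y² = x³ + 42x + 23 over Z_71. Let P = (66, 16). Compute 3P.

(44, 68)

Repeated addition: build up to 3P.
2P: tangent at (66, 16): λ = (3·66² + 42)/(2·16) ≡ 46/32. 32⁻¹ ≡ 20 (mod 71) since 32·20 = 640 ≡ 1, so λ ≡ 46·20 ≡ 68.
  x = λ² - 66 - 66 = 4624 - 132 ≡ 19; y = λ·(66 - 19) - 16 ≡ 56. → (19, 56)
3P: (19, 56) + (66, 16). λ = (16 - 56)/(66 - 19) ≡ 31/47 mod 71. 47⁻¹ ≡ 68 (mod 71) since 47·68 = 3196 ≡ 1, so λ ≡ 49.
  x = λ² - 19 - 66 = 2401 - 85 ≡ 44; y = λ·(19 - 44) - 56 ≡ 68. → (44, 68)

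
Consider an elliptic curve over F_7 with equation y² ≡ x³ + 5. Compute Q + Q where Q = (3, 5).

(5, 5)

tangent at (3, 5): λ = (3·3² + 0)/(2·5) ≡ 6/3. 3⁻¹ ≡ 5 (mod 7) since 3·5 = 15 ≡ 1, so λ ≡ 6·5 ≡ 2.
  x = λ² - 3 - 3 = 4 - 6 ≡ 5; y = λ·(3 - 5) - 5 ≡ 5. → (5, 5)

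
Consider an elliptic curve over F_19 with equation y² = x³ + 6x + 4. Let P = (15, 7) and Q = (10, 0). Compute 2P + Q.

(6, 3)

First 2P:
Repeated addition: build up to 2P.
2P: tangent at (15, 7): λ = (3·15² + 6)/(2·7) ≡ 16/14. 14⁻¹ ≡ 15 (mod 19) since 14·15 = 210 ≡ 1, so λ ≡ 16·15 ≡ 12.
  x = λ² - 15 - 15 = 144 - 30 ≡ 0; y = λ·(15 - 0) - 7 ≡ 2. → (0, 2)
2P = (0, 2).
Finally 2P + Q:
(0, 2) + (10, 0). λ = (0 - 2)/(10 - 0) ≡ 17/10 mod 19. 10⁻¹ ≡ 2 (mod 19) since 10·2 = 20 ≡ 1, so λ ≡ 15.
  x = λ² - 0 - 10 = 225 - 10 ≡ 6; y = λ·(0 - 6) - 2 ≡ 3. → (6, 3)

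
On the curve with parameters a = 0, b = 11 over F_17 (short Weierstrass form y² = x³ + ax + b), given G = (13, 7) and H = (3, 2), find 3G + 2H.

(3, 15)

First 3G:
Repeated addition: build up to 3G.
2G: tangent at (13, 7): λ = (3·13² + 0)/(2·7) ≡ 14/14. 14⁻¹ ≡ 11 (mod 17), so λ ≡ 14·11 ≡ 1.
  x = λ² - 13 - 13 = 1 - 26 ≡ 9; y = λ·(13 - 9) - 7 ≡ 14. → (9, 14)
3G: (9, 14) + (13, 7). λ = (7 - 14)/(13 - 9) ≡ 10/4 mod 17. 4⁻¹ ≡ 13 (mod 17) since 4·13 = 52 ≡ 1, so λ ≡ 11.
  x = λ² - 9 - 13 = 121 - 22 ≡ 14; y = λ·(9 - 14) - 14 ≡ 16. → (14, 16)
3G = (14, 16).
Next 2H:
Repeated addition: build up to 2H.
2H: tangent at (3, 2): λ = (3·3² + 0)/(2·2) ≡ 10/4. 4⁻¹ ≡ 13 (mod 17), so λ ≡ 10·13 ≡ 11.
  x = λ² - 3 - 3 = 121 - 6 ≡ 13; y = λ·(3 - 13) - 2 ≡ 7. → (13, 7)
2H = (13, 7).
Finally 3G + 2H:
(14, 16) + (13, 7). λ = (7 - 16)/(13 - 14) ≡ 8/16 mod 17. 16⁻¹ ≡ 16 (mod 17) since 16·16 = 256 ≡ 1, so λ ≡ 9.
  x = λ² - 14 - 13 = 81 - 27 ≡ 3; y = λ·(14 - 3) - 16 ≡ 15. → (3, 15)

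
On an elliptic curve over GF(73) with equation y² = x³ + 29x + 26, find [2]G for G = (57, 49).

(40, 17)

tangent at (57, 49): λ = (3·57² + 29)/(2·49) ≡ 67/25. 25⁻¹ ≡ 38 (mod 73) since 25·38 = 950 ≡ 1, so λ ≡ 67·38 ≡ 64.
  x = λ² - 57 - 57 = 4096 - 114 ≡ 40; y = λ·(57 - 40) - 49 ≡ 17. → (40, 17)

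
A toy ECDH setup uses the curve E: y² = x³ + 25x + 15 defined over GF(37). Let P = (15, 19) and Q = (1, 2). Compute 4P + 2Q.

First 4P:
Repeated addition: build up to 4P.
2P: tangent at (15, 19): λ = (3·15² + 25)/(2·19) ≡ 34/1. 1⁻¹ ≡ 1 (mod 37), so λ ≡ 34·1 ≡ 34.
  x = λ² - 15 - 15 = 1156 - 30 ≡ 16; y = λ·(15 - 16) - 19 ≡ 21. → (16, 21)
3P: (16, 21) + (15, 19). λ = (19 - 21)/(15 - 16) ≡ 35/36 mod 37. 36⁻¹ ≡ 36 (mod 37), so λ ≡ 2.
  x = λ² - 16 - 15 = 4 - 31 ≡ 10; y = λ·(16 - 10) - 21 ≡ 28. → (10, 28)
4P: (10, 28) + (15, 19). λ = (19 - 28)/(15 - 10) ≡ 28/5 mod 37. 5⁻¹ ≡ 15 (mod 37), so λ ≡ 13.
  x = λ² - 10 - 15 = 169 - 25 ≡ 33; y = λ·(10 - 33) - 28 ≡ 6. → (33, 6)
4P = (33, 6).
Next 2Q:
Repeated addition: build up to 2Q.
2Q: tangent at (1, 2): λ = (3·1² + 25)/(2·2) ≡ 28/4. 4⁻¹ ≡ 28 (mod 37) since 4·28 = 112 ≡ 1, so λ ≡ 28·28 ≡ 7.
  x = λ² - 1 - 1 = 49 - 2 ≡ 10; y = λ·(1 - 10) - 2 ≡ 9. → (10, 9)
2Q = (10, 9).
Finally 4P + 2Q:
(33, 6) + (10, 9). λ = (9 - 6)/(10 - 33) ≡ 3/14 mod 37. 14⁻¹ ≡ 8 (mod 37) since 14·8 = 112 ≡ 1, so λ ≡ 24.
  x = λ² - 33 - 10 = 576 - 43 ≡ 15; y = λ·(33 - 15) - 6 ≡ 19. → (15, 19)

(15, 19)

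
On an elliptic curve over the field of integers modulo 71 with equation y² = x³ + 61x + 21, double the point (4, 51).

(30, 66)

tangent at (4, 51): λ = (3·4² + 61)/(2·51) ≡ 38/31. 31⁻¹ ≡ 55 (mod 71), so λ ≡ 38·55 ≡ 31.
  x = λ² - 4 - 4 = 961 - 8 ≡ 30; y = λ·(4 - 30) - 51 ≡ 66. → (30, 66)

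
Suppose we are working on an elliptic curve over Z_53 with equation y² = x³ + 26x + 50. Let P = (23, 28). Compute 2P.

(1, 17)

tangent at (23, 28): λ = (3·23² + 26)/(2·28) ≡ 23/3. 3⁻¹ ≡ 18 (mod 53), so λ ≡ 23·18 ≡ 43.
  x = λ² - 23 - 23 = 1849 - 46 ≡ 1; y = λ·(23 - 1) - 28 ≡ 17. → (1, 17)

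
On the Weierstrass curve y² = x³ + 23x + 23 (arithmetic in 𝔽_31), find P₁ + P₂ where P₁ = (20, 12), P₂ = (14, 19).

(13, 16)

(20, 12) + (14, 19). λ = (19 - 12)/(14 - 20) ≡ 7/25 mod 31. 25⁻¹ ≡ 5 (mod 31) since 25·5 = 125 ≡ 1, so λ ≡ 4.
  x = λ² - 20 - 14 = 16 - 34 ≡ 13; y = λ·(20 - 13) - 12 ≡ 16. → (13, 16)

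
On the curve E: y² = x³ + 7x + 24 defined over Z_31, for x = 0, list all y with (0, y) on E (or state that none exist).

x³ + 7x + 24 = 24 ≡ 24 (mod 31).
24 is a non-residue mod 31; no y exists.

none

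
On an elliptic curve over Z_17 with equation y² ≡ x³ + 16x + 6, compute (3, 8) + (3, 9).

The two points share x = 3 and their y-coordinates satisfy 8 + 9 ≡ 0 (mod 17), so they are inverses. Their sum is O.

O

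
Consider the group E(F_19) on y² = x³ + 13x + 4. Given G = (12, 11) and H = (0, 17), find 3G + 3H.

(4, 5)

First 3G:
Repeated addition: build up to 3G.
2G: tangent at (12, 11): λ = (3·12² + 13)/(2·11) ≡ 8/3. 3⁻¹ ≡ 13 (mod 19), so λ ≡ 8·13 ≡ 9.
  x = λ² - 12 - 12 = 81 - 24 ≡ 0; y = λ·(12 - 0) - 11 ≡ 2. → (0, 2)
3G: (0, 2) + (12, 11). λ = (11 - 2)/(12 - 0) ≡ 9/12 mod 19. 12⁻¹ ≡ 8 (mod 19), so λ ≡ 15.
  x = λ² - 0 - 12 = 225 - 12 ≡ 4; y = λ·(0 - 4) - 2 ≡ 14. → (4, 14)
3G = (4, 14).
Next 3H:
Repeated addition: build up to 3H.
2H: tangent at (0, 17): λ = (3·0² + 13)/(2·17) ≡ 13/15. 15⁻¹ ≡ 14 (mod 19), so λ ≡ 13·14 ≡ 11.
  x = λ² - 0 - 0 = 121 - 0 ≡ 7; y = λ·(0 - 7) - 17 ≡ 1. → (7, 1)
3H: (7, 1) + (0, 17). λ = (17 - 1)/(0 - 7) ≡ 16/12 mod 19. 12⁻¹ ≡ 8 (mod 19) since 12·8 = 96 ≡ 1, so λ ≡ 14.
  x = λ² - 7 - 0 = 196 - 7 ≡ 18; y = λ·(7 - 18) - 1 ≡ 16. → (18, 16)
3H = (18, 16).
Finally 3G + 3H:
(4, 14) + (18, 16). λ = (16 - 14)/(18 - 4) ≡ 2/14 mod 19. 14⁻¹ ≡ 15 (mod 19) since 14·15 = 210 ≡ 1, so λ ≡ 11.
  x = λ² - 4 - 18 = 121 - 22 ≡ 4; y = λ·(4 - 4) - 14 ≡ 5. → (4, 5)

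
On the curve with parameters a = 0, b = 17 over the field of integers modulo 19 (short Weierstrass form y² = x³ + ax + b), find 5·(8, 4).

Write P = (8, 4).
Double-and-add on 5 = (101)₂. Start with P = (8, 4) for the leading 1-bit.
double: tangent at (8, 4): λ = (3·8² + 0)/(2·4) ≡ 2/8. 8⁻¹ ≡ 12 (mod 19), so λ ≡ 2·12 ≡ 5.
  x = λ² - 8 - 8 = 25 - 16 ≡ 9; y = λ·(8 - 9) - 4 ≡ 10. → (9, 10)
double: tangent at (9, 10): λ = (3·9² + 0)/(2·10) ≡ 15/1. 1⁻¹ ≡ 1 (mod 19), so λ ≡ 15·1 ≡ 15.
  x = λ² - 9 - 9 = 225 - 18 ≡ 17; y = λ·(9 - 17) - 10 ≡ 3. → (17, 3)
add P: (17, 3) + (8, 4). λ = (4 - 3)/(8 - 17) ≡ 1/10 mod 19. 10⁻¹ ≡ 2 (mod 19) since 10·2 = 20 ≡ 1, so λ ≡ 2.
  x = λ² - 17 - 8 = 4 - 25 ≡ 17; y = λ·(17 - 17) - 3 ≡ 16. → (17, 16)

(17, 16)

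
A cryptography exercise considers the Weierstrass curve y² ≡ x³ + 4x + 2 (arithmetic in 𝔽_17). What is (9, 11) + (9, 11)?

(7, 13)

tangent at (9, 11): λ = (3·9² + 4)/(2·11) ≡ 9/5. 5⁻¹ ≡ 7 (mod 17), so λ ≡ 9·7 ≡ 12.
  x = λ² - 9 - 9 = 144 - 18 ≡ 7; y = λ·(9 - 7) - 11 ≡ 13. → (7, 13)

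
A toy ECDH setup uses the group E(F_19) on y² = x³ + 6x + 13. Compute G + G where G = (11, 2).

(1, 18)

tangent at (11, 2): λ = (3·11² + 6)/(2·2) ≡ 8/4. 4⁻¹ ≡ 5 (mod 19) since 4·5 = 20 ≡ 1, so λ ≡ 8·5 ≡ 2.
  x = λ² - 11 - 11 = 4 - 22 ≡ 1; y = λ·(11 - 1) - 2 ≡ 18. → (1, 18)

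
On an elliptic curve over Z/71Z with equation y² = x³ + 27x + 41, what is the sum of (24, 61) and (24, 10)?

The two points share x = 24 and their y-coordinates satisfy 61 + 10 ≡ 0 (mod 71), so they are inverses. Their sum is O.

O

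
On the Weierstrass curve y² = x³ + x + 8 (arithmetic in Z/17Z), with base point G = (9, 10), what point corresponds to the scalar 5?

Repeated addition: build up to 5G.
2G: tangent at (9, 10): λ = (3·9² + 1)/(2·10) ≡ 6/3. 3⁻¹ ≡ 6 (mod 17), so λ ≡ 6·6 ≡ 2.
  x = λ² - 9 - 9 = 4 - 18 ≡ 3; y = λ·(9 - 3) - 10 ≡ 2. → (3, 2)
3G: (3, 2) + (9, 10). λ = (10 - 2)/(9 - 3) ≡ 8/6 mod 17. 6⁻¹ ≡ 3 (mod 17), so λ ≡ 7.
  x = λ² - 3 - 9 = 49 - 12 ≡ 3; y = λ·(3 - 3) - 2 ≡ 15. → (3, 15)
4G: (3, 15) + (9, 10). λ = (10 - 15)/(9 - 3) ≡ 12/6 mod 17. 6⁻¹ ≡ 3 (mod 17), so λ ≡ 2.
  x = λ² - 3 - 9 = 4 - 12 ≡ 9; y = λ·(3 - 9) - 15 ≡ 7. → (9, 7)
5G: (9, 7) + (9, 10): same x and y₁ ≡ -y₂, so the sum is O.

O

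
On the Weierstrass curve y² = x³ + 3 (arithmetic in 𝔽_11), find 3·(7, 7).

Write G = (7, 7).
Repeated addition: build up to 3G.
2G: tangent at (7, 7): λ = (3·7² + 0)/(2·7) ≡ 4/3. 3⁻¹ ≡ 4 (mod 11), so λ ≡ 4·4 ≡ 5.
  x = λ² - 7 - 7 = 25 - 14 ≡ 0; y = λ·(7 - 0) - 7 ≡ 6. → (0, 6)
3G: (0, 6) + (7, 7). λ = (7 - 6)/(7 - 0) ≡ 1/7 mod 11. 7⁻¹ ≡ 8 (mod 11), so λ ≡ 8.
  x = λ² - 0 - 7 = 64 - 7 ≡ 2; y = λ·(0 - 2) - 6 ≡ 0. → (2, 0)

(2, 0)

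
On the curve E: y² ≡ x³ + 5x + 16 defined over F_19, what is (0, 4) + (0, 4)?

(9, 7)

tangent at (0, 4): λ = (3·0² + 5)/(2·4) ≡ 5/8. 8⁻¹ ≡ 12 (mod 19) since 8·12 = 96 ≡ 1, so λ ≡ 5·12 ≡ 3.
  x = λ² - 0 - 0 = 9 - 0 ≡ 9; y = λ·(0 - 9) - 4 ≡ 7. → (9, 7)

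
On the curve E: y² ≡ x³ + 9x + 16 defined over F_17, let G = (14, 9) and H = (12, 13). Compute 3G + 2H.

(10, 16)

First 3G:
Repeated addition: build up to 3G.
2G: tangent at (14, 9): λ = (3·14² + 9)/(2·9) ≡ 2/1. 1⁻¹ ≡ 1 (mod 17), so λ ≡ 2·1 ≡ 2.
  x = λ² - 14 - 14 = 4 - 28 ≡ 10; y = λ·(14 - 10) - 9 ≡ 16. → (10, 16)
3G: (10, 16) + (14, 9). λ = (9 - 16)/(14 - 10) ≡ 10/4 mod 17. 4⁻¹ ≡ 13 (mod 17), so λ ≡ 11.
  x = λ² - 10 - 14 = 121 - 24 ≡ 12; y = λ·(10 - 12) - 16 ≡ 13. → (12, 13)
3G = (12, 13).
Next 2H:
Repeated addition: build up to 2H.
2H: tangent at (12, 13): λ = (3·12² + 9)/(2·13) ≡ 16/9. 9⁻¹ ≡ 2 (mod 17) since 9·2 = 18 ≡ 1, so λ ≡ 16·2 ≡ 15.
  x = λ² - 12 - 12 = 225 - 24 ≡ 14; y = λ·(12 - 14) - 13 ≡ 8. → (14, 8)
2H = (14, 8).
Finally 3G + 2H:
(12, 13) + (14, 8). λ = (8 - 13)/(14 - 12) ≡ 12/2 mod 17. 2⁻¹ ≡ 9 (mod 17), so λ ≡ 6.
  x = λ² - 12 - 14 = 36 - 26 ≡ 10; y = λ·(12 - 10) - 13 ≡ 16. → (10, 16)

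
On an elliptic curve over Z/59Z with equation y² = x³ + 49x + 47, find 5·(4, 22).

(31, 38)

Write Q = (4, 22).
Double-and-add on 5 = (101)₂. Start with Q = (4, 22) for the leading 1-bit.
double: tangent at (4, 22): λ = (3·4² + 49)/(2·22) ≡ 38/44. 44⁻¹ ≡ 55 (mod 59), so λ ≡ 38·55 ≡ 25.
  x = λ² - 4 - 4 = 625 - 8 ≡ 27; y = λ·(4 - 27) - 22 ≡ 52. → (27, 52)
double: tangent at (27, 52): λ = (3·27² + 49)/(2·52) ≡ 53/45. 45⁻¹ ≡ 21 (mod 59) since 45·21 = 945 ≡ 1, so λ ≡ 53·21 ≡ 51.
  x = λ² - 27 - 27 = 2601 - 54 ≡ 10; y = λ·(27 - 10) - 52 ≡ 48. → (10, 48)
add Q: (10, 48) + (4, 22). λ = (22 - 48)/(4 - 10) ≡ 33/53 mod 59. 53⁻¹ ≡ 49 (mod 59) since 53·49 = 2597 ≡ 1, so λ ≡ 24.
  x = λ² - 10 - 4 = 576 - 14 ≡ 31; y = λ·(10 - 31) - 48 ≡ 38. → (31, 38)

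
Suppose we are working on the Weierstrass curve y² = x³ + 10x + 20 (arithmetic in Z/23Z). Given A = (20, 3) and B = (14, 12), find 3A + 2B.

(20, 20)

First 3A:
Repeated addition: build up to 3A.
2A: tangent at (20, 3): λ = (3·20² + 10)/(2·3) ≡ 14/6. 6⁻¹ ≡ 4 (mod 23), so λ ≡ 14·4 ≡ 10.
  x = λ² - 20 - 20 = 100 - 40 ≡ 14; y = λ·(20 - 14) - 3 ≡ 11. → (14, 11)
3A: (14, 11) + (20, 3). λ = (3 - 11)/(20 - 14) ≡ 15/6 mod 23. 6⁻¹ ≡ 4 (mod 23) since 6·4 = 24 ≡ 1, so λ ≡ 14.
  x = λ² - 14 - 20 = 196 - 34 ≡ 1; y = λ·(14 - 1) - 11 ≡ 10. → (1, 10)
3A = (1, 10).
Next 2B:
Repeated addition: build up to 2B.
2B: tangent at (14, 12): λ = (3·14² + 10)/(2·12) ≡ 0/1. 1⁻¹ ≡ 1 (mod 23) since 1·1 = 1 ≡ 1, so λ ≡ 0·1 ≡ 0.
  x = λ² - 14 - 14 = 0 - 28 ≡ 18; y = λ·(14 - 18) - 12 ≡ 11. → (18, 11)
2B = (18, 11).
Finally 3A + 2B:
(1, 10) + (18, 11). λ = (11 - 10)/(18 - 1) ≡ 1/17 mod 23. 17⁻¹ ≡ 19 (mod 23), so λ ≡ 19.
  x = λ² - 1 - 18 = 361 - 19 ≡ 20; y = λ·(1 - 20) - 10 ≡ 20. → (20, 20)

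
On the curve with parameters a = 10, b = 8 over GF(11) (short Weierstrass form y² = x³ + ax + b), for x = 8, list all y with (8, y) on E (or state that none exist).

none

x³ + 10x + 8 = 600 ≡ 6 (mod 11).
6 is a non-residue mod 11; no y exists.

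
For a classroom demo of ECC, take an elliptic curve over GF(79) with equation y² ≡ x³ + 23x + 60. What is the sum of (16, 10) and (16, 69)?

The two points share x = 16 and their y-coordinates satisfy 10 + 69 ≡ 0 (mod 79), so they are inverses. Their sum is O.

O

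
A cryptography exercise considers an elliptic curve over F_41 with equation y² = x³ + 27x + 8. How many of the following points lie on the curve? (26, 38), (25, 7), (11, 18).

1

(26, 38): 38² ≡ 9, rhs ≡ 0 → off.
(25, 7): 7² ≡ 8, rhs ≡ 31 → off.
(11, 18): 18² ≡ 37, rhs ≡ 37 → on.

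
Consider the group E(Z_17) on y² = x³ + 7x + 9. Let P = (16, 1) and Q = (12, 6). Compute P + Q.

(15, 2)

(16, 1) + (12, 6). λ = (6 - 1)/(12 - 16) ≡ 5/13 mod 17. 13⁻¹ ≡ 4 (mod 17) since 13·4 = 52 ≡ 1, so λ ≡ 3.
  x = λ² - 16 - 12 = 9 - 28 ≡ 15; y = λ·(16 - 15) - 1 ≡ 2. → (15, 2)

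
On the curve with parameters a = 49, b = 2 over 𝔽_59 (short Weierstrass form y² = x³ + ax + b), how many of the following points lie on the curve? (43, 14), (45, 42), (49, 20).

(43, 14): 14² ≡ 19, rhs ≡ 19 → on.
(45, 42): 42² ≡ 53, rhs ≡ 53 → on.
(49, 20): 20² ≡ 46, rhs ≡ 46 → on.

3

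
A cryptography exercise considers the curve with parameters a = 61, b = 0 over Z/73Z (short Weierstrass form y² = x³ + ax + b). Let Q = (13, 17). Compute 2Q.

tangent at (13, 17): λ = (3·13² + 61)/(2·17) ≡ 57/34. 34⁻¹ ≡ 58 (mod 73) since 34·58 = 1972 ≡ 1, so λ ≡ 57·58 ≡ 21.
  x = λ² - 13 - 13 = 441 - 26 ≡ 50; y = λ·(13 - 50) - 17 ≡ 9. → (50, 9)

(50, 9)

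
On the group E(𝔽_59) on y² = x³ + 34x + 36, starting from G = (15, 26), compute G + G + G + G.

Double-and-add on 4 = (100)₂. Start with G = (15, 26) for the leading 1-bit.
double: tangent at (15, 26): λ = (3·15² + 34)/(2·26) ≡ 1/52. 52⁻¹ ≡ 42 (mod 59) since 52·42 = 2184 ≡ 1, so λ ≡ 1·42 ≡ 42.
  x = λ² - 15 - 15 = 1764 - 30 ≡ 23; y = λ·(15 - 23) - 26 ≡ 51. → (23, 51)
double: tangent at (23, 51): λ = (3·23² + 34)/(2·51) ≡ 28/43. 43⁻¹ ≡ 11 (mod 59), so λ ≡ 28·11 ≡ 13.
  x = λ² - 23 - 23 = 169 - 46 ≡ 5; y = λ·(23 - 5) - 51 ≡ 6. → (5, 6)

(5, 6)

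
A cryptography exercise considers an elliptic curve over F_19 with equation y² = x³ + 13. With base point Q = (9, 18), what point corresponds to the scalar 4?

Repeated addition: build up to 4Q.
2Q: tangent at (9, 18): λ = (3·9² + 0)/(2·18) ≡ 15/17. 17⁻¹ ≡ 9 (mod 19) since 17·9 = 153 ≡ 1, so λ ≡ 15·9 ≡ 2.
  x = λ² - 9 - 9 = 4 - 18 ≡ 5; y = λ·(9 - 5) - 18 ≡ 9. → (5, 9)
3Q: (5, 9) + (9, 18). λ = (18 - 9)/(9 - 5) ≡ 9/4 mod 19. 4⁻¹ ≡ 5 (mod 19), so λ ≡ 7.
  x = λ² - 5 - 9 = 49 - 14 ≡ 16; y = λ·(5 - 16) - 9 ≡ 9. → (16, 9)
4Q: (16, 9) + (9, 18). λ = (18 - 9)/(9 - 16) ≡ 9/12 mod 19. 12⁻¹ ≡ 8 (mod 19), so λ ≡ 15.
  x = λ² - 16 - 9 = 225 - 25 ≡ 10; y = λ·(16 - 10) - 9 ≡ 5. → (10, 5)

(10, 5)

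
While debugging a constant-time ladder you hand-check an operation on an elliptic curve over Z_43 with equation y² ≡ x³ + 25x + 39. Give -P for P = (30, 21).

(30, 22)

-(30, 21) = (30, -21 mod 43) = (30, 22).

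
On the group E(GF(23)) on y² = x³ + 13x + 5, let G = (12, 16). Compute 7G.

Repeated addition: build up to 7G.
2G: tangent at (12, 16): λ = (3·12² + 13)/(2·16) ≡ 8/9. 9⁻¹ ≡ 18 (mod 23) since 9·18 = 162 ≡ 1, so λ ≡ 8·18 ≡ 6.
  x = λ² - 12 - 12 = 36 - 24 ≡ 12; y = λ·(12 - 12) - 16 ≡ 7. → (12, 7)
3G: (12, 7) + (12, 16): same x and y₁ ≡ -y₂, so the sum is O.
4G: O + (12, 16) = (12, 16) (identity).
5G: tangent at (12, 16): λ = (3·12² + 13)/(2·16) ≡ 8/9. 9⁻¹ ≡ 18 (mod 23), so λ ≡ 8·18 ≡ 6.
  x = λ² - 12 - 12 = 36 - 24 ≡ 12; y = λ·(12 - 12) - 16 ≡ 7. → (12, 7)
6G: (12, 7) + (12, 16): same x and y₁ ≡ -y₂, so the sum is O.
7G: O + (12, 16) = (12, 16) (identity).

(12, 16)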